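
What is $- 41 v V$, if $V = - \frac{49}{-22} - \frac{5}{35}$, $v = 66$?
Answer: $- \frac{39483}{7} \approx -5640.4$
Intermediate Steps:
$V = \frac{321}{154}$ ($V = \left(-49\right) \left(- \frac{1}{22}\right) - \frac{1}{7} = \frac{49}{22} - \frac{1}{7} = \frac{321}{154} \approx 2.0844$)
$- 41 v V = \left(-41\right) 66 \cdot \frac{321}{154} = \left(-2706\right) \frac{321}{154} = - \frac{39483}{7}$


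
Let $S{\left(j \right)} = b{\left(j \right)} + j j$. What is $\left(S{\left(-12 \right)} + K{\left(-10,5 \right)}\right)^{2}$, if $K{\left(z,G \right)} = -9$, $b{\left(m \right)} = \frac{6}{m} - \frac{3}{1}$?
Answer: $\frac{69169}{4} \approx 17292.0$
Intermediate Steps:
$b{\left(m \right)} = -3 + \frac{6}{m}$ ($b{\left(m \right)} = \frac{6}{m} - 3 = -3 + \frac{6}{m}$)
$S{\left(j \right)} = -3 + j^{2} + \frac{6}{j}$ ($S{\left(j \right)} = \left(-3 + \frac{6}{j}\right) + j j = \left(-3 + \frac{6}{j}\right) + j^{2} = -3 + j^{2} + \frac{6}{j}$)
$\left(S{\left(-12 \right)} + K{\left(-10,5 \right)}\right)^{2} = \left(\left(-3 + \left(-12\right)^{2} + \frac{6}{-12}\right) - 9\right)^{2} = \left(\left(-3 + 144 + 6 \left(- \frac{1}{12}\right)\right) - 9\right)^{2} = \left(\left(-3 + 144 - \frac{1}{2}\right) - 9\right)^{2} = \left(\frac{281}{2} - 9\right)^{2} = \left(\frac{263}{2}\right)^{2} = \frac{69169}{4}$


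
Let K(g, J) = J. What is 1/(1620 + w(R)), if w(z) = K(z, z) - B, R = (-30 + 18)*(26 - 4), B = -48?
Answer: 1/1404 ≈ 0.00071225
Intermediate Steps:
R = -264 (R = -12*22 = -264)
w(z) = 48 + z (w(z) = z - 1*(-48) = z + 48 = 48 + z)
1/(1620 + w(R)) = 1/(1620 + (48 - 264)) = 1/(1620 - 216) = 1/1404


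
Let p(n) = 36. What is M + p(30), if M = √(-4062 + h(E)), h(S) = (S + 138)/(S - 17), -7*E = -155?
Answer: 36 + 31*I*√151/6 ≈ 36.0 + 63.489*I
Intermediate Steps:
E = 155/7 (E = -⅐*(-155) = 155/7 ≈ 22.143)
h(S) = (138 + S)/(-17 + S)
M = 31*I*√151/6 (M = √(-4062 + (138 + 155/7)/(-17 + 155/7)) = √(-4062 + (1121/7)/(36/7)) = √(-4062 + (7/36)*(1121/7)) = √(-4062 + 1121/36) = √(-145111/36) = 31*I*√151/6 ≈ 63.489*I)
M + p(30) = 31*I*√151/6 + 36 = 36 + 31*I*√151/6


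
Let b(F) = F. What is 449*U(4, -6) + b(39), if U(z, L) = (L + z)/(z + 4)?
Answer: -293/4 ≈ -73.250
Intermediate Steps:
U(z, L) = (L + z)/(4 + z)
449*U(4, -6) + b(39) = 449*((-6 + 4)/(4 + 4)) + 39 = 449*(-2/8) + 39 = 449*((1/8)*(-2)) + 39 = 449*(-1/4) + 39 = -449/4 + 39 = -293/4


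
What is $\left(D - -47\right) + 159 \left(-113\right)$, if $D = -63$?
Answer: $-17983$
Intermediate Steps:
$\left(D - -47\right) + 159 \left(-113\right) = \left(-63 - -47\right) + 159 \left(-113\right) = \left(-63 + 47\right) - 17967 = -16 - 17967 = -17983$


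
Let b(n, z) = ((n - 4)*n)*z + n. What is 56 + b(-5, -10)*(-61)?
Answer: 27811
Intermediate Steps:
b(n, z) = n + n*z*(-4 + n) (b(n, z) = ((-4 + n)*n)*z + n = (n*(-4 + n))*z + n = n*z*(-4 + n) + n = n + n*z*(-4 + n))
56 + b(-5, -10)*(-61) = 56 - 5*(1 - 4*(-10) - 5*(-10))*(-61) = 56 - 5*(1 + 40 + 50)*(-61) = 56 - 5*91*(-61) = 56 - 455*(-61) = 56 + 27755 = 27811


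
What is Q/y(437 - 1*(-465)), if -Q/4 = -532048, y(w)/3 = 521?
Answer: 2128192/1563 ≈ 1361.6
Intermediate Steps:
y(w) = 1563 (y(w) = 3*521 = 1563)
Q = 2128192 (Q = -4*(-532048) = 2128192)
Q/y(437 - 1*(-465)) = 2128192/1563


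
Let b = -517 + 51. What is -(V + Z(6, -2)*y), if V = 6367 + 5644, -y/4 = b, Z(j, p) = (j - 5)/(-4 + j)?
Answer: -12943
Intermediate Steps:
Z(j, p) = (-5 + j)/(-4 + j)
b = -466
y = 1864 (y = -4*(-466) = 1864)
V = 12011
-(V + Z(6, -2)*y) = -(12011 + ((-5 + 6)/(-4 + 6))*1864) = -(12011 + (1/2)*1864) = -(12011 + 932) = -1*12943 = -12943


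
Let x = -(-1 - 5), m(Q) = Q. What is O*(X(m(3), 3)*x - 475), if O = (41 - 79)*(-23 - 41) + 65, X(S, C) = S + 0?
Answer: -1141129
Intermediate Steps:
X(S, C) = S
x = 6 (x = -1*(-6) = 6)
O = 2497 (O = -38*(-64) + 65 = 2432 + 65 = 2497)
O*(X(m(3), 3)*x - 475) = 2497*(3*6 - 475) = 2497*(18 - 475) = 2497*(-457) = -1141129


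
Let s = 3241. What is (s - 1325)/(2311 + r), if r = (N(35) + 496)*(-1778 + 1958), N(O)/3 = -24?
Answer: 1916/78631 ≈ 0.024367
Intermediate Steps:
N(O) = -72 (N(O) = 3*(-24) = -72)
r = 76320 (r = (-72 + 496)*(-1778 + 1958) = 424*180 = 76320)
(s - 1325)/(2311 + r) = (3241 - 1325)/(2311 + 76320) = 1916/78631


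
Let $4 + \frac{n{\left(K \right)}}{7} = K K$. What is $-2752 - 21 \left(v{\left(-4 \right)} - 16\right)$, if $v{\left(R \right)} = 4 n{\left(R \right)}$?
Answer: $-9472$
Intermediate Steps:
$n{\left(K \right)} = -28 + 7 K^{2}$ ($n{\left(K \right)} = -28 + 7 K K = -28 + 7 K^{2}$)
$v{\left(R \right)} = -112 + 28 R^{2}$ ($v{\left(R \right)} = 4 \left(-28 + 7 R^{2}\right) = -112 + 28 R^{2}$)
$-2752 - 21 \left(v{\left(-4 \right)} - 16\right) = -2752 - 21 \left(\left(-112 + 28 \left(-4\right)^{2}\right) - 16\right) = -2752 - 21 \left(\left(-112 + 28 \cdot 16\right) - 16\right) = -2752 - 21 \left(\left(-112 + 448\right) - 16\right) = -2752 - 21 \left(336 - 16\right) = -2752 - 21 \cdot 320 = -2752 - 6720 = -9472$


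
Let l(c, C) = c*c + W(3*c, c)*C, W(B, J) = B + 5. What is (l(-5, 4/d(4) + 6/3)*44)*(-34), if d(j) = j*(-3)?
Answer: -37400/3 ≈ -12467.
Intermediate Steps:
d(j) = -3*j
W(B, J) = 5 + B
l(c, C) = c² + C*(5 + 3*c) (l(c, C) = c*c + (5 + 3*c)*C = c² + C*(5 + 3*c))
(l(-5, 4/d(4) + 6/3)*44)*(-34) = (((-5)² + (4/((-3*4)) + 6/3)*(5 + 3*(-5)))*44)*(-34) = ((25 + (4/(-12) + 6*(⅓))*(5 - 15))*44)*(-34) = ((25 + (4*(-1/12) + 2)*(-10))*44)*(-34) = ((25 + (-⅓ + 2)*(-10))*44)*(-34) = ((25 + (5/3)*(-10))*44)*(-34) = ((25 - 50/3)*44)*(-34) = ((25/3)*44)*(-34) = (1100/3)*(-34) = -37400/3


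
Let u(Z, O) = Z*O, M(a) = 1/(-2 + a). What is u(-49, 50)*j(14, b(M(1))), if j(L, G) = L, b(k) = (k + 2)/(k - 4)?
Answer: -34300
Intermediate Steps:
u(Z, O) = O*Z
b(k) = (2 + k)/(-4 + k)
u(-49, 50)*j(14, b(M(1))) = (50*(-49))*14 = -2450*14 = -34300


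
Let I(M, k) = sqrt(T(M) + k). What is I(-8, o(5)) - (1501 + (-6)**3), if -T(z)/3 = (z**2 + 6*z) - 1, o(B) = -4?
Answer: -1285 + 7*I ≈ -1285.0 + 7.0*I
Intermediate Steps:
T(z) = 3 - 18*z - 3*z**2 (T(z) = -3*((z**2 + 6*z) - 1) = -3*(-1 + z**2 + 6*z) = 3 - 18*z - 3*z**2)
I(M, k) = sqrt(3 + k - 18*M - 3*M**2) (I(M, k) = sqrt((3 - 18*M - 3*M**2) + k) = sqrt(3 + k - 18*M - 3*M**2))
I(-8, o(5)) - (1501 + (-6)**3) = sqrt(3 - 4 - 18*(-8) - 3*(-8)**2) - (1501 + (-6)**3) = sqrt(3 - 4 + 144 - 3*64) - (1501 - 216) = sqrt(3 - 4 + 144 - 192) - 1*1285 = sqrt(-49) - 1285 = 7*I - 1285 = -1285 + 7*I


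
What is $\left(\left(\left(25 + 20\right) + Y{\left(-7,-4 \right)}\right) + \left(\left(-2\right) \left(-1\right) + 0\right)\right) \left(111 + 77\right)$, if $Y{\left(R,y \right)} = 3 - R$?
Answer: $10716$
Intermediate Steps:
$\left(\left(\left(25 + 20\right) + Y{\left(-7,-4 \right)}\right) + \left(\left(-2\right) \left(-1\right) + 0\right)\right) \left(111 + 77\right) = \left(\left(\left(25 + 20\right) + \left(3 - -7\right)\right) + \left(\left(-2\right) \left(-1\right) + 0\right)\right) \left(111 + 77\right) = \left(\left(45 + \left(3 + 7\right)\right) + \left(2 + 0\right)\right) 188 = \left(\left(45 + 10\right) + 2\right) 188 = \left(55 + 2\right) 188 = 57 \cdot 188 = 10716$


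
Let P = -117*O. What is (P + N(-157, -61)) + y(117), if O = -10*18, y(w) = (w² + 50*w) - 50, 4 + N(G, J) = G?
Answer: 40388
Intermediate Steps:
N(G, J) = -4 + G
y(w) = -50 + w² + 50*w
O = -180
P = 21060 (P = -117*(-180) = 21060)
(P + N(-157, -61)) + y(117) = (21060 + (-4 - 157)) + (-50 + 117² + 50*117) = (21060 - 161) + (-50 + 13689 + 5850) = 20899 + 19489 = 40388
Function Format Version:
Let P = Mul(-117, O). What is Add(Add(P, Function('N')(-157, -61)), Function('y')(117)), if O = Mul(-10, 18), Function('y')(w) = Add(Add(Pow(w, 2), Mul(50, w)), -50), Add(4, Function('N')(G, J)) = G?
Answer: 40388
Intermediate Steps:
Function('N')(G, J) = Add(-4, G)
Function('y')(w) = Add(-50, Pow(w, 2), Mul(50, w))
O = -180
P = 21060 (P = Mul(-117, -180) = 21060)
Add(Add(P, Function('N')(-157, -61)), Function('y')(117)) = Add(Add(21060, Add(-4, -157)), Add(-50, Pow(117, 2), Mul(50, 117))) = Add(Add(21060, -161), Add(-50, 13689, 5850)) = Add(20899, 19489) = 40388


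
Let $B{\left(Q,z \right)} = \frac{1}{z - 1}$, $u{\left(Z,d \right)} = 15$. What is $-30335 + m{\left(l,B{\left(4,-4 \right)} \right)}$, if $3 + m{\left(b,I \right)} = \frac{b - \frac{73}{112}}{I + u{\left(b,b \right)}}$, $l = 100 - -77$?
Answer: $- \frac{251342589}{8288} \approx -30326.0$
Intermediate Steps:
$l = 177$ ($l = 100 + 77 = 177$)
$B{\left(Q,z \right)} = \frac{1}{-1 + z}$
$m{\left(b,I \right)} = -3 + \frac{- \frac{73}{112} + b}{15 + I}$ ($m{\left(b,I \right)} = -3 + \frac{b - \frac{73}{112}}{I + 15} = -3 + \frac{b - \frac{73}{112}}{15 + I} = -3 + \frac{- \frac{73}{112} + b}{15 + I}$)
$-30335 + m{\left(l,B{\left(4,-4 \right)} \right)} = -30335 + \frac{- \frac{5113}{112} + 177 - \frac{3}{-1 - 4}}{15 + \frac{1}{-1 - 4}} = -30335 + \frac{- \frac{5113}{112} + 177 - \frac{3}{-5}}{15 + \frac{1}{-5}} = -30335 + \frac{- \frac{5113}{112} + 177 - - \frac{3}{5}}{15 - \frac{1}{5}} = -30335 + \frac{- \frac{5113}{112} + 177 + \frac{3}{5}}{\frac{74}{5}} = -30335 + \frac{5}{74} \cdot \frac{73891}{560} = -30335 + \frac{73891}{8288} = - \frac{251342589}{8288}$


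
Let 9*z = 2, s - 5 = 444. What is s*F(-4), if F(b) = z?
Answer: 898/9 ≈ 99.778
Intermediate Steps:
s = 449 (s = 5 + 444 = 449)
z = 2/9 (z = (⅑)*2 = 2/9 ≈ 0.22222)
F(b) = 2/9
s*F(-4) = 449*(2/9) = 898/9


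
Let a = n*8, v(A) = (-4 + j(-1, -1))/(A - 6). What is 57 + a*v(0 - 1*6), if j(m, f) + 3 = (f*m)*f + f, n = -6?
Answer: 21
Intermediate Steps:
j(m, f) = -3 + f + m*f² (j(m, f) = -3 + ((f*m)*f + f) = -3 + (m*f² + f) = -3 + (f + m*f²) = -3 + f + m*f²)
v(A) = -9/(-6 + A) (v(A) = (-4 + (-3 - 1 - 1*(-1)²))/(A - 6) = (-4 + (-3 - 1 - 1*1))/(-6 + A) = (-4 + (-3 - 1 - 1))/(-6 + A) = (-4 - 5)/(-6 + A) = -9/(-6 + A))
a = -48 (a = -6*8 = -48)
57 + a*v(0 - 1*6) = 57 - (-432)/(-6 + (0 - 1*6)) = 57 - (-432)/(-6 + (0 - 6)) = 57 - (-432)/(-6 - 6) = 57 - (-432)/(-12) = 57 - (-432)*(-1)/12 = 57 - 48*¾ = 57 - 36 = 21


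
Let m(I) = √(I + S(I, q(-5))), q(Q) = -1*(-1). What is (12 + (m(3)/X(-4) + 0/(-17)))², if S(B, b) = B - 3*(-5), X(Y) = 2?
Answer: (24 + √21)²/4 ≈ 204.24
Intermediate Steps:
q(Q) = 1
S(B, b) = 15 + B (S(B, b) = B + 15 = 15 + B)
m(I) = √(15 + 2*I) (m(I) = √(I + (15 + I)) = √(15 + 2*I))
(12 + (m(3)/X(-4) + 0/(-17)))² = (12 + (√(15 + 2*3)/2 + 0/(-17)))² = (12 + (√(15 + 6)*(½) + 0*(-1/17)))² = (12 + (√21*(½) + 0))² = (12 + (√21/2 + 0))² = (12 + √21/2)²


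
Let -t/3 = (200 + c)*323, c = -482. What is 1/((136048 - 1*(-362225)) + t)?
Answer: 1/771531 ≈ 1.2961e-6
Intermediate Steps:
t = 273258 (t = -3*(200 - 482)*323 = -(-846)*323 = -3*(-91086) = 273258)
1/((136048 - 1*(-362225)) + t) = 1/((136048 - 1*(-362225)) + 273258) = 1/((136048 + 362225) + 273258) = 1/(498273 + 273258) = 1/771531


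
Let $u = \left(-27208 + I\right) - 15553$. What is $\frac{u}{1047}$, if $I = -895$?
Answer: $- \frac{14552}{349} \approx -41.696$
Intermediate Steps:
$u = -43656$ ($u = \left(-27208 - 895\right) - 15553 = -28103 - 15553 = -43656$)
$\frac{u}{1047} = - \frac{43656}{1047} = \left(-43656\right) \frac{1}{1047} = - \frac{14552}{349}$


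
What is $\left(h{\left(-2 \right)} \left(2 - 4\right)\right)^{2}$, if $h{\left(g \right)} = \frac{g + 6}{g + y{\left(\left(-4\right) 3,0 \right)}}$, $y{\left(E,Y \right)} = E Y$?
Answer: $16$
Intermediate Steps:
$h{\left(g \right)} = \frac{6 + g}{g}$ ($h{\left(g \right)} = \frac{g + 6}{g + \left(-4\right) 3 \cdot 0} = \frac{6 + g}{g - 0} = \frac{6 + g}{g + 0} = \frac{6 + g}{g}$)
$\left(h{\left(-2 \right)} \left(2 - 4\right)\right)^{2} = \left(\frac{6 - 2}{-2} \left(2 - 4\right)\right)^{2} = \left(\left(- \frac{1}{2}\right) 4 \left(-2\right)\right)^{2} = \left(\left(-2\right) \left(-2\right)\right)^{2} = 4^{2} = 16$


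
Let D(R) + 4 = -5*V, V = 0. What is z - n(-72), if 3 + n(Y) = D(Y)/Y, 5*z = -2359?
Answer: -42197/90 ≈ -468.86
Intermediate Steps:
z = -2359/5 (z = (⅕)*(-2359) = -2359/5 ≈ -471.80)
D(R) = -4 (D(R) = -4 - 5*0 = -4 + 0 = -4)
n(Y) = -3 - 4/Y
z - n(-72) = -2359/5 - (-3 - 4/(-72)) = -2359/5 - (-3 - 4*(-1/72)) = -2359/5 - (-3 + 1/18) = -2359/5 - 1*(-53/18) = -2359/5 + 53/18 = -42197/90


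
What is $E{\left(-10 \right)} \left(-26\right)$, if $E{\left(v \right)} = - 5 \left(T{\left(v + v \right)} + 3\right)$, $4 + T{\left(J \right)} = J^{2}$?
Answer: $51870$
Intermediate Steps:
$T{\left(J \right)} = -4 + J^{2}$
$E{\left(v \right)} = 5 - 20 v^{2}$ ($E{\left(v \right)} = - 5 \left(\left(-4 + \left(v + v\right)^{2}\right) + 3\right) = - 5 \left(\left(-4 + \left(2 v\right)^{2}\right) + 3\right) = - 5 \left(\left(-4 + 4 v^{2}\right) + 3\right) = - 5 \left(-1 + 4 v^{2}\right) = 5 - 20 v^{2}$)
$E{\left(-10 \right)} \left(-26\right) = \left(5 - 20 \left(-10\right)^{2}\right) \left(-26\right) = \left(5 - 2000\right) \left(-26\right) = \left(-1995\right) \left(-26\right) = 51870$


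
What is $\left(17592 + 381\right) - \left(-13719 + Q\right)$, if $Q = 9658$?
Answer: $22034$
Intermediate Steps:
$\left(17592 + 381\right) - \left(-13719 + Q\right) = \left(17592 + 381\right) + \left(13719 - 9658\right) = 17973 + \left(13719 - 9658\right) = 17973 + 4061 = 22034$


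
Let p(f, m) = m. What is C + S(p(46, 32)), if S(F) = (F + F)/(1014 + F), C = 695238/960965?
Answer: 394360354/502584695 ≈ 0.78466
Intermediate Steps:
C = 695238/960965 (C = 695238*(1/960965) = 695238/960965 ≈ 0.72348)
S(F) = 2*F/(1014 + F) (S(F) = (2*F)/(1014 + F) = 2*F/(1014 + F))
C + S(p(46, 32)) = 695238/960965 + 2*32/(1014 + 32) = 695238/960965 + 2*32/1046 = 695238/960965 + 2*32*(1/1046) = 695238/960965 + 32/523 = 394360354/502584695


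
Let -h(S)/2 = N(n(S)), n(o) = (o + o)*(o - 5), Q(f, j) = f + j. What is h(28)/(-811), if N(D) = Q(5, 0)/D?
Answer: 5/522284 ≈ 9.5733e-6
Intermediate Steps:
n(o) = 2*o*(-5 + o) (n(o) = (2*o)*(-5 + o) = 2*o*(-5 + o))
N(D) = 5/D (N(D) = (5 + 0)/D = 5/D)
h(S) = -5/(S*(-5 + S)) (h(S) = -10/(2*S*(-5 + S)) = -10*1/(2*S*(-5 + S)) = -5/(S*(-5 + S)))
h(28)/(-811) = -5/(28*(-5 + 28))/(-811) = -5*1/28/23*(-1/811) = -5*1/28*1/23*(-1/811) = -5/644*(-1/811) = 5/522284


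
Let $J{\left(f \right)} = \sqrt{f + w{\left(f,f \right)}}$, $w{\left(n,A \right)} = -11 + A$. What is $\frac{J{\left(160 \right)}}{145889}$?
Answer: $\frac{\sqrt{309}}{145889} \approx 0.00012049$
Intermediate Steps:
$J{\left(f \right)} = \sqrt{-11 + 2 f}$ ($J{\left(f \right)} = \sqrt{f + \left(-11 + f\right)} = \sqrt{-11 + 2 f}$)
$\frac{J{\left(160 \right)}}{145889} = \frac{\sqrt{-11 + 2 \cdot 160}}{145889} = \sqrt{-11 + 320} \cdot \frac{1}{145889} = \sqrt{309} \cdot \frac{1}{145889} = \frac{\sqrt{309}}{145889}$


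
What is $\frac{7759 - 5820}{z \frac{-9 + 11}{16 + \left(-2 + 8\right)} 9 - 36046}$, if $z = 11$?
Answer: $- \frac{1939}{36037} \approx -0.053806$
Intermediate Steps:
$\frac{7759 - 5820}{z \frac{-9 + 11}{16 + \left(-2 + 8\right)} 9 - 36046} = \frac{7759 - 5820}{11 \frac{-9 + 11}{16 + \left(-2 + 8\right)} 9 - 36046} = \frac{1939}{11 \frac{2}{16 + 6} \cdot 9 - 36046} = \frac{1939}{11 \cdot \frac{2}{22} \cdot 9 - 36046} = \frac{1939}{11 \cdot 2 \cdot \frac{1}{22} \cdot 9 - 36046} = \frac{1939}{11 \cdot \frac{1}{11} \cdot 9 - 36046} = \frac{1939}{1 \cdot 9 - 36046} = \frac{1939}{9 - 36046} = \frac{1939}{-36037} = 1939 \left(- \frac{1}{36037}\right) = - \frac{1939}{36037}$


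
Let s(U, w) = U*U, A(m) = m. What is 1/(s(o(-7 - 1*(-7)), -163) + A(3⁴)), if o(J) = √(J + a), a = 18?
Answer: 1/99 ≈ 0.010101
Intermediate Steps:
o(J) = √(18 + J) (o(J) = √(J + 18) = √(18 + J))
s(U, w) = U²
1/(s(o(-7 - 1*(-7)), -163) + A(3⁴)) = 1/((√(18 + (-7 - 1*(-7))))² + 3⁴) = 1/((√(18 + (-7 + 7)))² + 81) = 1/((√(18 + 0))² + 81) = 1/((√18)² + 81) = 1/((3*√2)² + 81) = 1/(18 + 81) = 1/99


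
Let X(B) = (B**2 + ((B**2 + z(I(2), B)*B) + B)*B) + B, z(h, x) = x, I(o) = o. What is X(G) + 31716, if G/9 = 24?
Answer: 20280636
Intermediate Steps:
G = 216 (G = 9*24 = 216)
X(B) = B + B**2 + B*(B + 2*B**2) (X(B) = (B**2 + ((B**2 + B*B) + B)*B) + B = (B**2 + ((B**2 + B**2) + B)*B) + B = (B**2 + (2*B**2 + B)*B) + B = (B**2 + (B + 2*B**2)*B) + B = (B**2 + B*(B + 2*B**2)) + B = B + B**2 + B*(B + 2*B**2))
X(G) + 31716 = 216*(1 + 2*216 + 2*216**2) + 31716 = 216*(1 + 432 + 2*46656) + 31716 = 216*(1 + 432 + 93312) + 31716 = 216*93745 + 31716 = 20248920 + 31716 = 20280636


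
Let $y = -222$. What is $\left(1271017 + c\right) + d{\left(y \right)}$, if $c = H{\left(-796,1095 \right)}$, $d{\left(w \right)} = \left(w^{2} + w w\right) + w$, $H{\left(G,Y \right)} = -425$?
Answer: $1368938$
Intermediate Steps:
$d{\left(w \right)} = w + 2 w^{2}$ ($d{\left(w \right)} = \left(w^{2} + w^{2}\right) + w = 2 w^{2} + w = w + 2 w^{2}$)
$c = -425$
$\left(1271017 + c\right) + d{\left(y \right)} = \left(1271017 - 425\right) - 222 \left(1 + 2 \left(-222\right)\right) = 1270592 - 222 \left(1 - 444\right) = 1270592 - -98346 = 1270592 + 98346 = 1368938$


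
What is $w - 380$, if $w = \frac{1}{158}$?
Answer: $- \frac{60039}{158} \approx -379.99$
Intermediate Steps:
$w = \frac{1}{158} \approx 0.0063291$
$w - 380 = \frac{1}{158} - 380 = - \frac{60039}{158}$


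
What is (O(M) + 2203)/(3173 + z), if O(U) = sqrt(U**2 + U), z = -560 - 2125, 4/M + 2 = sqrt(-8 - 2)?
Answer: 2203/488 + sqrt(-52 + 2*I*sqrt(10))/3416 ≈ 4.5145 + 0.0021149*I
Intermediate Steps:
M = 4/(-2 + I*sqrt(10)) (M = 4/(-2 + sqrt(-8 - 2)) = 4/(-2 + sqrt(-10)) = 4/(-2 + I*sqrt(10)) ≈ -0.57143 - 0.90351*I)
z = -2685
O(U) = sqrt(U + U**2)
(O(M) + 2203)/(3173 + z) = (sqrt((-4/7 - 2*I*sqrt(10)/7)*(1 + (-4/7 - 2*I*sqrt(10)/7))) + 2203)/(3173 - 2685) = (sqrt((-4/7 - 2*I*sqrt(10)/7)*(3/7 - 2*I*sqrt(10)/7)) + 2203)/488 = (2203 + sqrt((-4/7 - 2*I*sqrt(10)/7)*(3/7 - 2*I*sqrt(10)/7)))*(1/488) = 2203/488 + sqrt((-4/7 - 2*I*sqrt(10)/7)*(3/7 - 2*I*sqrt(10)/7))/488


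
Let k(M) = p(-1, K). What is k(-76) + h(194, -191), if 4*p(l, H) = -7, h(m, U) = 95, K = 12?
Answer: 373/4 ≈ 93.250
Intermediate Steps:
p(l, H) = -7/4 (p(l, H) = (¼)*(-7) = -7/4)
k(M) = -7/4
k(-76) + h(194, -191) = -7/4 + 95 = 373/4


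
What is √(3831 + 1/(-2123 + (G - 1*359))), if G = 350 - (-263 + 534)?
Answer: 2*√614493291/801 ≈ 61.895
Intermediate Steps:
G = 79 (G = 350 - 1*271 = 350 - 271 = 79)
√(3831 + 1/(-2123 + (G - 1*359))) = √(3831 + 1/(-2123 + (79 - 1*359))) = √(3831 + 1/(-2123 + (79 - 359))) = √(3831 + 1/(-2123 - 280)) = √(3831 + 1/(-2403)) = √(3831 - 1/2403) = √(9205892/2403) = 2*√614493291/801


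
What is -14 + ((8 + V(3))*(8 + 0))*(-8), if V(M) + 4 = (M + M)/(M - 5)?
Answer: -78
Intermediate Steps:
V(M) = -4 + 2*M/(-5 + M) (V(M) = -4 + (M + M)/(M - 5) = -4 + (2*M)/(-5 + M) = -4 + 2*M/(-5 + M))
-14 + ((8 + V(3))*(8 + 0))*(-8) = -14 + ((8 + 2*(10 - 1*3)/(-5 + 3))*(8 + 0))*(-8) = -14 + ((8 + 2*(10 - 3)/(-2))*8)*(-8) = -14 + ((8 + 2*(-1/2)*7)*8)*(-8) = -14 + ((8 - 7)*8)*(-8) = -14 + (1*8)*(-8) = -14 + 8*(-8) = -14 - 64 = -78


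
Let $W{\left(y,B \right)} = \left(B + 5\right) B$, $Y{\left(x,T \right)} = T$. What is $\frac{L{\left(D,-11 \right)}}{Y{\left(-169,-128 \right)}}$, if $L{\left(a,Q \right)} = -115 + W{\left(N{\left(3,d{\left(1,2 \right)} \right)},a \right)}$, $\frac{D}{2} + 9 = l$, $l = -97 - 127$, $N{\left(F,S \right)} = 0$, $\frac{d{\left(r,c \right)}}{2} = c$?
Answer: $- \frac{214711}{128} \approx -1677.4$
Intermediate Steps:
$d{\left(r,c \right)} = 2 c$
$W{\left(y,B \right)} = B \left(5 + B\right)$ ($W{\left(y,B \right)} = \left(5 + B\right) B = B \left(5 + B\right)$)
$l = -224$
$D = -466$ ($D = -18 + 2 \left(-224\right) = -18 - 448 = -466$)
$L{\left(a,Q \right)} = -115 + a \left(5 + a\right)$
$\frac{L{\left(D,-11 \right)}}{Y{\left(-169,-128 \right)}} = \frac{-115 - 466 \left(5 - 466\right)}{-128} = \left(-115 - -214826\right) \left(- \frac{1}{128}\right) = \left(-115 + 214826\right) \left(- \frac{1}{128}\right) = 214711 \left(- \frac{1}{128}\right) = - \frac{214711}{128}$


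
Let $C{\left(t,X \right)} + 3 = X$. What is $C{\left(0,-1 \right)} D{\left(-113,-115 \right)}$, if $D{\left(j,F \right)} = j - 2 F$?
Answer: $-468$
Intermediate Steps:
$C{\left(t,X \right)} = -3 + X$
$C{\left(0,-1 \right)} D{\left(-113,-115 \right)} = \left(-3 - 1\right) \left(-113 - -230\right) = - 4 \left(-113 + 230\right) = \left(-4\right) 117 = -468$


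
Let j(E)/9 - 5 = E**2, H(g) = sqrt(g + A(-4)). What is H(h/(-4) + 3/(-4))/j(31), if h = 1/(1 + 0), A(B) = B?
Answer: I*sqrt(5)/8694 ≈ 0.0002572*I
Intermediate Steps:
h = 1 (h = 1/1 = 1)
H(g) = sqrt(-4 + g) (H(g) = sqrt(g - 4) = sqrt(-4 + g))
j(E) = 45 + 9*E**2
H(h/(-4) + 3/(-4))/j(31) = sqrt(-4 + (1/(-4) + 3/(-4)))/(45 + 9*31**2) = sqrt(-4 + (1*(-1/4) + 3*(-1/4)))/(45 + 9*961) = sqrt(-4 + (-1/4 - 3/4))/(45 + 8649) = sqrt(-4 - 1)/8694 = sqrt(-5)/8694 = (I*sqrt(5))/8694 = I*sqrt(5)/8694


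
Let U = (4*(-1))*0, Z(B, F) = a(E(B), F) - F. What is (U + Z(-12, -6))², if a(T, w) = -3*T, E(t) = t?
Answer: 1764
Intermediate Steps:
Z(B, F) = -F - 3*B (Z(B, F) = -3*B - F = -F - 3*B)
U = 0 (U = -4*0 = 0)
(U + Z(-12, -6))² = (0 + (-1*(-6) - 3*(-12)))² = (0 + (6 + 36))² = (0 + 42)² = 42² = 1764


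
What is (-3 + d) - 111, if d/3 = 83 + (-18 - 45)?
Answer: -54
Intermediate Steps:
d = 60 (d = 3*(83 + (-18 - 45)) = 3*(83 - 63) = 3*20 = 60)
(-3 + d) - 111 = (-3 + 60) - 111 = 57 - 111 = -54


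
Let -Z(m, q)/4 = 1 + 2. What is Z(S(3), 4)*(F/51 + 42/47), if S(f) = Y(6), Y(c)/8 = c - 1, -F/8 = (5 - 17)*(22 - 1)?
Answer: -387576/799 ≈ -485.08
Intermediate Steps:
F = 2016 (F = -8*(5 - 17)*(22 - 1) = -(-96)*21 = -8*(-252) = 2016)
Y(c) = -8 + 8*c (Y(c) = 8*(c - 1) = 8*(-1 + c) = -8 + 8*c)
S(f) = 40 (S(f) = -8 + 8*6 = -8 + 48 = 40)
Z(m, q) = -12 (Z(m, q) = -4*(1 + 2) = -4*3 = -12)
Z(S(3), 4)*(F/51 + 42/47) = -12*(2016/51 + 42/47) = -12*(2016*(1/51) + 42*(1/47)) = -12*(672/17 + 42/47) = -12*32298/799 = -387576/799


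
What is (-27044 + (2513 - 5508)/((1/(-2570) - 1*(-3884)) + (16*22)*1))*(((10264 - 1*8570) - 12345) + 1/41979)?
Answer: 43880597647999173136/152335060367 ≈ 2.8805e+8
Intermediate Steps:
(-27044 + (2513 - 5508)/((1/(-2570) - 1*(-3884)) + (16*22)*1))*(((10264 - 1*8570) - 12345) + 1/41979) = (-27044 - 2995/((-1/2570 + 3884) + 352*1))*(((10264 - 8570) - 12345) + 1/41979) = (-27044 - 2995/(9981879/2570 + 352))*((1694 - 12345) + 1/41979) = (-27044 - 2995/10886519/2570)*(-10651 + 1/41979) = (-27044 - 2995*2570/10886519)*(-447118328/41979) = (-27044 - 7697150/10886519)*(-447118328/41979) = -294422716986/10886519*(-447118328/41979) = 43880597647999173136/152335060367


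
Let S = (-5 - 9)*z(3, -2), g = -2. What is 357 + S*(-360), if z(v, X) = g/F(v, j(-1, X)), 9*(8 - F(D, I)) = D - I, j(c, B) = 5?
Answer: -32151/37 ≈ -868.95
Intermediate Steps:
F(D, I) = 8 - D/9 + I/9 (F(D, I) = 8 - (D - I)/9 = 8 + (-D/9 + I/9) = 8 - D/9 + I/9)
z(v, X) = -2/(77/9 - v/9) (z(v, X) = -2/(8 - v/9 + (⅑)*5) = -2/(8 - v/9 + 5/9) = -2/(77/9 - v/9))
S = 126/37 (S = (-5 - 9)*(18/(-77 + 3)) = -252/(-74) = -252*(-1)/74 = -14*(-9/37) = 126/37 ≈ 3.4054)
357 + S*(-360) = 357 + (126/37)*(-360) = 357 - 45360/37 = -32151/37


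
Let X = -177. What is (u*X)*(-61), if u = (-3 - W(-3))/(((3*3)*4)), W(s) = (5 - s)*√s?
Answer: -3599/4 - 7198*I*√3/3 ≈ -899.75 - 4155.8*I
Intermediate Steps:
W(s) = √s*(5 - s)
u = -1/12 - 2*I*√3/9 (u = (-3 - √(-3)*(5 - 1*(-3)))/(((3*3)*4)) = (-3 - I*√3*(5 + 3))/((9*4)) = (-3 - I*√3*8)/36 = (-3 - 8*I*√3)*(1/36) = -1/12 - 2*I*√3/9 ≈ -0.083333 - 0.3849*I)
(u*X)*(-61) = ((-1/12 - 2*I*√3/9)*(-177))*(-61) = (59/4 + 118*I*√3/3)*(-61) = -3599/4 - 7198*I*√3/3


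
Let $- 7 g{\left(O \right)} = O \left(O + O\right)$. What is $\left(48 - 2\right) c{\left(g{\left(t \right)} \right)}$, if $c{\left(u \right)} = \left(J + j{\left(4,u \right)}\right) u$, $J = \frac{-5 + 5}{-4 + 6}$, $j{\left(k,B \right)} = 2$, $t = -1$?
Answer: $- \frac{184}{7} \approx -26.286$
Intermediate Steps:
$J = 0$ ($J = \frac{0}{2} = 0 \cdot \frac{1}{2} = 0$)
$g{\left(O \right)} = - \frac{2 O^{2}}{7}$ ($g{\left(O \right)} = - \frac{O \left(O + O\right)}{7} = - \frac{O 2 O}{7} = - \frac{2 O^{2}}{7}$)
$c{\left(u \right)} = 2 u$ ($c{\left(u \right)} = \left(0 + 2\right) u = 2 u$)
$\left(48 - 2\right) c{\left(g{\left(t \right)} \right)} = \left(48 - 2\right) 2 \left(- \frac{2 \left(-1\right)^{2}}{7}\right) = 46 \cdot 2 \left(\left(- \frac{2}{7}\right) 1\right) = 46 \cdot 2 \left(- \frac{2}{7}\right) = 46 \left(- \frac{4}{7}\right) = - \frac{184}{7}$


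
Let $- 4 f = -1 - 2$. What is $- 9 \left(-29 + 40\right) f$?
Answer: $- \frac{297}{4} \approx -74.25$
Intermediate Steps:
$f = \frac{3}{4}$ ($f = - \frac{-1 - 2}{4} = \left(- \frac{1}{4}\right) \left(-3\right) = \frac{3}{4} \approx 0.75$)
$- 9 \left(-29 + 40\right) f = - 9 \left(-29 + 40\right) \frac{3}{4} = - 9 \cdot 11 \cdot \frac{3}{4} = \left(-9\right) \frac{33}{4} = - \frac{297}{4}$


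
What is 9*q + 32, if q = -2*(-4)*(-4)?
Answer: -256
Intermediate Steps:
q = -32 (q = 8*(-4) = -32)
9*q + 32 = 9*(-32) + 32 = -288 + 32 = -256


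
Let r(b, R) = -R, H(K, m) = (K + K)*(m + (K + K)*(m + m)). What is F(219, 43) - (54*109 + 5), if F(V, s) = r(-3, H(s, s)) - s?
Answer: -645688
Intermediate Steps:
H(K, m) = 2*K*(m + 4*K*m) (H(K, m) = (2*K)*(m + (2*K)*(2*m)) = (2*K)*(m + 4*K*m) = 2*K*(m + 4*K*m))
F(V, s) = -s - 2*s²*(1 + 4*s) (F(V, s) = -2*s*s*(1 + 4*s) - s = -2*s²*(1 + 4*s) - s = -s - 2*s²*(1 + 4*s))
F(219, 43) - (54*109 + 5) = 43*(-1 + 2*43*(-1 - 4*43)) - (54*109 + 5) = 43*(-1 + 2*43*(-1 - 172)) - (5886 + 5) = 43*(-1 + 2*43*(-173)) - 1*5891 = 43*(-1 - 14878) - 5891 = 43*(-14879) - 5891 = -639797 - 5891 = -645688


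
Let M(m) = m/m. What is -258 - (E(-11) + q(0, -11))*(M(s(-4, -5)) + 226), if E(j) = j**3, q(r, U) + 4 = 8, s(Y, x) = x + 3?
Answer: 300971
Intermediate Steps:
s(Y, x) = 3 + x
q(r, U) = 4 (q(r, U) = -4 + 8 = 4)
M(m) = 1
-258 - (E(-11) + q(0, -11))*(M(s(-4, -5)) + 226) = -258 - ((-11)**3 + 4)*(1 + 226) = -258 - (-1331 + 4)*227 = -258 - (-1327)*227 = -258 - 1*(-301229) = -258 + 301229 = 300971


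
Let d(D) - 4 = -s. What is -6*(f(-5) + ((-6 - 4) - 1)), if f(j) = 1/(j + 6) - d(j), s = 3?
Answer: 66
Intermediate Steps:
d(D) = 1 (d(D) = 4 - 1*3 = 4 - 3 = 1)
f(j) = -1 + 1/(6 + j) (f(j) = 1/(j + 6) - 1*1 = 1/(6 + j) - 1 = -1 + 1/(6 + j))
-6*(f(-5) + ((-6 - 4) - 1)) = -6*((-5 - 1*(-5))/(6 - 5) + ((-6 - 4) - 1)) = -6*((-5 + 5)/1 + (-10 - 1)) = -6*(1*0 - 11) = -6*(0 - 11) = -6*(-11) = 66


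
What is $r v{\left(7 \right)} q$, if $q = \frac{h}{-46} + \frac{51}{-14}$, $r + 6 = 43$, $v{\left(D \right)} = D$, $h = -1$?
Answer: $- \frac{21571}{23} \approx -937.87$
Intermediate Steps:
$r = 37$ ($r = -6 + 43 = 37$)
$q = - \frac{583}{161}$ ($q = - \frac{1}{-46} + \frac{51}{-14} = \left(-1\right) \left(- \frac{1}{46}\right) + 51 \left(- \frac{1}{14}\right) = \frac{1}{46} - \frac{51}{14} = - \frac{583}{161} \approx -3.6211$)
$r v{\left(7 \right)} q = 37 \cdot 7 \left(- \frac{583}{161}\right) = 259 \left(- \frac{583}{161}\right) = - \frac{21571}{23}$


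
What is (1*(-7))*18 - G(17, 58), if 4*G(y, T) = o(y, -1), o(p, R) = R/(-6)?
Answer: -3025/24 ≈ -126.04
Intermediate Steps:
o(p, R) = -R/6 (o(p, R) = R*(-⅙) = -R/6)
G(y, T) = 1/24 (G(y, T) = (-⅙*(-1))/4 = (¼)*(⅙) = 1/24)
(1*(-7))*18 - G(17, 58) = (1*(-7))*18 - 1*1/24 = -7*18 - 1/24 = -126 - 1/24 = -3025/24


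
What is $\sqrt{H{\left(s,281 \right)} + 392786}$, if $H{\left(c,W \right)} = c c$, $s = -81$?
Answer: $13 \sqrt{2363} \approx 631.94$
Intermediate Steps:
$H{\left(c,W \right)} = c^{2}$
$\sqrt{H{\left(s,281 \right)} + 392786} = \sqrt{\left(-81\right)^{2} + 392786} = \sqrt{6561 + 392786} = \sqrt{399347} = 13 \sqrt{2363}$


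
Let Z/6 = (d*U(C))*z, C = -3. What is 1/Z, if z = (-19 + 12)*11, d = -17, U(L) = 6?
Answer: 1/47124 ≈ 2.1221e-5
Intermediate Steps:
z = -77 (z = -7*11 = -77)
Z = 47124 (Z = 6*(-17*6*(-77)) = 6*(-102*(-77)) = 6*7854 = 47124)
1/Z = 1/47124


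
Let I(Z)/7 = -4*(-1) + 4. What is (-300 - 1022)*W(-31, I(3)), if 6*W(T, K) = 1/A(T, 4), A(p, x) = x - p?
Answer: -661/105 ≈ -6.2952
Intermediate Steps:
I(Z) = 56 (I(Z) = 7*(-4*(-1) + 4) = 7*(4 + 4) = 7*8 = 56)
W(T, K) = 1/(6*(4 - T))
(-300 - 1022)*W(-31, I(3)) = (-300 - 1022)*(-1/(-24 + 6*(-31))) = -(-1322)/(-24 - 186) = -(-1322)/(-210) = -(-1322)*(-1)/210 = -1322*1/210 = -661/105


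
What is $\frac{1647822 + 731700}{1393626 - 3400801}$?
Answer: $- \frac{2379522}{2007175} \approx -1.1855$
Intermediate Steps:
$\frac{1647822 + 731700}{1393626 - 3400801} = \frac{2379522}{-2007175} = 2379522 \left(- \frac{1}{2007175}\right) = - \frac{2379522}{2007175}$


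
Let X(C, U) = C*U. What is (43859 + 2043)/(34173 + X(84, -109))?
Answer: 45902/25017 ≈ 1.8348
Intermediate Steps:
(43859 + 2043)/(34173 + X(84, -109)) = (43859 + 2043)/(34173 + 84*(-109)) = 45902/(34173 - 9156) = 45902/25017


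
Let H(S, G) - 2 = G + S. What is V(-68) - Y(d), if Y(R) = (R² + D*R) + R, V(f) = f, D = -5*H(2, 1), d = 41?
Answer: -765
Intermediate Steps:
H(S, G) = 2 + G + S (H(S, G) = 2 + (G + S) = 2 + G + S)
D = -25 (D = -5*(2 + 1 + 2) = -5*5 = -25)
Y(R) = R² - 24*R (Y(R) = (R² - 25*R) + R = R² - 24*R)
V(-68) - Y(d) = -68 - 41*(-24 + 41) = -68 - 41*17 = -68 - 1*697 = -68 - 697 = -765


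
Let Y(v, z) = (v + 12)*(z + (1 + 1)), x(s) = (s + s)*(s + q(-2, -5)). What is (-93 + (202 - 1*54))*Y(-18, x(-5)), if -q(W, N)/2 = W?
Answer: -3960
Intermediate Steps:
q(W, N) = -2*W
x(s) = 2*s*(4 + s) (x(s) = (s + s)*(s - 2*(-2)) = (2*s)*(s + 4) = (2*s)*(4 + s) = 2*s*(4 + s))
Y(v, z) = (2 + z)*(12 + v) (Y(v, z) = (12 + v)*(z + 2) = (12 + v)*(2 + z) = (2 + z)*(12 + v))
(-93 + (202 - 1*54))*Y(-18, x(-5)) = (-93 + (202 - 1*54))*(24 + 2*(-18) + 12*(2*(-5)*(4 - 5)) - 36*(-5)*(4 - 5)) = (-93 + (202 - 54))*(24 - 36 + 12*(2*(-5)*(-1)) - 36*(-5)*(-1)) = (-93 + 148)*(24 - 36 + 12*10 - 18*10) = 55*(24 - 36 + 120 - 180) = 55*(-72) = -3960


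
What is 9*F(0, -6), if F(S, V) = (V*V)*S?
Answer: 0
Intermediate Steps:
F(S, V) = S*V² (F(S, V) = V²*S = S*V²)
9*F(0, -6) = 9*(0*(-6)²) = 9*(0*36) = 9*0 = 0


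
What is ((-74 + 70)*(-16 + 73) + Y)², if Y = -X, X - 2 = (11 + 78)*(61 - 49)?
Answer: 1684804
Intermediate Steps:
X = 1070 (X = 2 + (11 + 78)*(61 - 49) = 2 + 89*12 = 2 + 1068 = 1070)
Y = -1070 (Y = -1*1070 = -1070)
((-74 + 70)*(-16 + 73) + Y)² = ((-74 + 70)*(-16 + 73) - 1070)² = (-4*57 - 1070)² = (-228 - 1070)² = (-1298)² = 1684804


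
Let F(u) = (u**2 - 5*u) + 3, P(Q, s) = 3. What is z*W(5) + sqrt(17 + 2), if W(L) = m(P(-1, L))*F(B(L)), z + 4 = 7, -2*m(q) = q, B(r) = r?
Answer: -27/2 + sqrt(19) ≈ -9.1411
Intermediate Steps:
m(q) = -q/2
F(u) = 3 + u**2 - 5*u
z = 3 (z = -4 + 7 = 3)
W(L) = -9/2 - 3*L**2/2 + 15*L/2 (W(L) = (-1/2*3)*(3 + L**2 - 5*L) = -3*(3 + L**2 - 5*L)/2 = -9/2 - 3*L**2/2 + 15*L/2)
z*W(5) + sqrt(17 + 2) = 3*(-9/2 - 3/2*5**2 + (15/2)*5) + sqrt(17 + 2) = 3*(-9/2 - 3/2*25 + 75/2) + sqrt(19) = 3*(-9/2 - 75/2 + 75/2) + sqrt(19) = 3*(-9/2) + sqrt(19) = -27/2 + sqrt(19)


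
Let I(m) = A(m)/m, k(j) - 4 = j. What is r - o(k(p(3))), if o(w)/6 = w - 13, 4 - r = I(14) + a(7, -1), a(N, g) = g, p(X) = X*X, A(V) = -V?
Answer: 6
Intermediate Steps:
p(X) = X**2
k(j) = 4 + j
I(m) = -1 (I(m) = (-m)/m = -1)
r = 6 (r = 4 - (-1 - 1) = 4 - 1*(-2) = 4 + 2 = 6)
o(w) = -78 + 6*w (o(w) = 6*(w - 13) = 6*(-13 + w) = -78 + 6*w)
r - o(k(p(3))) = 6 - (-78 + 6*(4 + 3**2)) = 6 - (-78 + 6*(4 + 9)) = 6 - (-78 + 6*13) = 6 - (-78 + 78) = 6 - 1*0 = 6 + 0 = 6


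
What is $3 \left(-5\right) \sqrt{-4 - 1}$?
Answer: $- 15 i \sqrt{5} \approx - 33.541 i$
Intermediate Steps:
$3 \left(-5\right) \sqrt{-4 - 1} = - 15 \sqrt{-5} = - 15 i \sqrt{5}$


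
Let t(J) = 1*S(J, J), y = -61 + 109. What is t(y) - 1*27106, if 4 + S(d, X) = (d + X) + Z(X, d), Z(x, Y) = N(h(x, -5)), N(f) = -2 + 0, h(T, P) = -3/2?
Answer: -27016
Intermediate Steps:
y = 48
h(T, P) = -3/2 (h(T, P) = -3*1/2 = -3/2)
N(f) = -2
Z(x, Y) = -2
S(d, X) = -6 + X + d (S(d, X) = -4 + ((d + X) - 2) = -4 + ((X + d) - 2) = -4 + (-2 + X + d) = -6 + X + d)
t(J) = -6 + 2*J (t(J) = 1*(-6 + J + J) = 1*(-6 + 2*J) = -6 + 2*J)
t(y) - 1*27106 = (-6 + 2*48) - 1*27106 = (-6 + 96) - 27106 = 90 - 27106 = -27016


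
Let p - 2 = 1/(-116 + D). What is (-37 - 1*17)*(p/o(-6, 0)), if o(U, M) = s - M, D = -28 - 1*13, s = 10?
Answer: -8451/785 ≈ -10.766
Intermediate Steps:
D = -41 (D = -28 - 13 = -41)
p = 313/157 (p = 2 + 1/(-116 - 41) = 2 + 1/(-157) = 2 - 1/157 = 313/157 ≈ 1.9936)
o(U, M) = 10 - M
(-37 - 1*17)*(p/o(-6, 0)) = (-37 - 1*17)*(313/(157*(10 - 1*0))) = (-37 - 17)*(313/(157*(10 + 0))) = -16902/(157*10) = -54*313/1570 = -8451/785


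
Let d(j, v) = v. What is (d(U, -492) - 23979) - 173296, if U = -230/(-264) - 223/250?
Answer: -197767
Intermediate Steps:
U = -343/16500 (U = -230*(-1/264) - 223*1/250 = 115/132 - 223/250 = -343/16500 ≈ -0.020788)
(d(U, -492) - 23979) - 173296 = (-492 - 23979) - 173296 = -24471 - 173296 = -197767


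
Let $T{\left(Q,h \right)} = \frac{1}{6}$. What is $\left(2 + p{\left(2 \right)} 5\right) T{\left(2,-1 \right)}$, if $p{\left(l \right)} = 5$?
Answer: $\frac{9}{2} \approx 4.5$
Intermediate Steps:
$T{\left(Q,h \right)} = \frac{1}{6}$
$\left(2 + p{\left(2 \right)} 5\right) T{\left(2,-1 \right)} = \left(2 + 5 \cdot 5\right) \frac{1}{6} = \left(2 + 25\right) \frac{1}{6} = 27 \cdot \frac{1}{6} = \frac{9}{2}$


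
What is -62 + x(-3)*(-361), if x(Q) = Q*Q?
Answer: -3311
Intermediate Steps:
x(Q) = Q²
-62 + x(-3)*(-361) = -62 + (-3)²*(-361) = -62 + 9*(-361) = -62 - 3249 = -3311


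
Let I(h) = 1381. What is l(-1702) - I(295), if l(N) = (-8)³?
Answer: -1893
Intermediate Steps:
l(N) = -512
l(-1702) - I(295) = -512 - 1*1381 = -512 - 1381 = -1893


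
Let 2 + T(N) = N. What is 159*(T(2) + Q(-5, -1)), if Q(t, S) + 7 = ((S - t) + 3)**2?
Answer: 6678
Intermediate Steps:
T(N) = -2 + N
Q(t, S) = -7 + (3 + S - t)**2 (Q(t, S) = -7 + ((S - t) + 3)**2 = -7 + (3 + S - t)**2)
159*(T(2) + Q(-5, -1)) = 159*((-2 + 2) + (-7 + (3 - 1 - 1*(-5))**2)) = 159*(0 + (-7 + (3 - 1 + 5)**2)) = 159*(0 + (-7 + 7**2)) = 159*(0 + (-7 + 49)) = 159*(0 + 42) = 159*42 = 6678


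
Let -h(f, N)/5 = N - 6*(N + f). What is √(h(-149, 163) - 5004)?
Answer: I*√5399 ≈ 73.478*I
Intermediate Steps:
h(f, N) = 25*N + 30*f (h(f, N) = -5*(N - 6*(N + f)) = -5*(N + (-6*N - 6*f)) = -5*(-6*f - 5*N) = 25*N + 30*f)
√(h(-149, 163) - 5004) = √((25*163 + 30*(-149)) - 5004) = √((4075 - 4470) - 5004) = √(-395 - 5004) = √(-5399) = I*√5399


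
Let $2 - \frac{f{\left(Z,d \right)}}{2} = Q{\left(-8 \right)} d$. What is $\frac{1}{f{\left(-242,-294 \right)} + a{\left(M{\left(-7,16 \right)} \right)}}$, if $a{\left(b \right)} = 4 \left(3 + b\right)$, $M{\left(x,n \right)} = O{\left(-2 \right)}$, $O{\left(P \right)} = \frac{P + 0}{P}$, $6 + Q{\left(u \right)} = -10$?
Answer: $- \frac{1}{9388} \approx -0.00010652$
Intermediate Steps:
$Q{\left(u \right)} = -16$ ($Q{\left(u \right)} = -6 - 10 = -16$)
$O{\left(P \right)} = 1$ ($O{\left(P \right)} = \frac{P}{P} = 1$)
$f{\left(Z,d \right)} = 4 + 32 d$ ($f{\left(Z,d \right)} = 4 - 2 \left(- 16 d\right) = 4 + 32 d$)
$M{\left(x,n \right)} = 1$
$a{\left(b \right)} = 12 + 4 b$
$\frac{1}{f{\left(-242,-294 \right)} + a{\left(M{\left(-7,16 \right)} \right)}} = \frac{1}{\left(4 + 32 \left(-294\right)\right) + \left(12 + 4 \cdot 1\right)} = \frac{1}{\left(4 - 9408\right) + \left(12 + 4\right)} = \frac{1}{-9404 + 16} = \frac{1}{-9388} = - \frac{1}{9388}$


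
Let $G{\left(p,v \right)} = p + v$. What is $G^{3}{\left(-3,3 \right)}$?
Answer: $0$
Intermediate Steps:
$G^{3}{\left(-3,3 \right)} = \left(-3 + 3\right)^{3} = 0^{3} = 0$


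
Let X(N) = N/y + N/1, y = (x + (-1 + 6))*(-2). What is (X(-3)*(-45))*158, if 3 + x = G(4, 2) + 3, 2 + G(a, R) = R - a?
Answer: 10665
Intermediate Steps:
G(a, R) = -2 + R - a (G(a, R) = -2 + (R - a) = -2 + R - a)
x = -4 (x = -3 + ((-2 + 2 - 1*4) + 3) = -3 + ((-2 + 2 - 4) + 3) = -3 + (-4 + 3) = -3 - 1 = -4)
y = -2 (y = (-4 + (-1 + 6))*(-2) = (-4 + 5)*(-2) = 1*(-2) = -2)
X(N) = N/2 (X(N) = N/(-2) + N/1 = N*(-1/2) + N*1 = -N/2 + N = N/2)
(X(-3)*(-45))*158 = (((1/2)*(-3))*(-45))*158 = -3/2*(-45)*158 = (135/2)*158 = 10665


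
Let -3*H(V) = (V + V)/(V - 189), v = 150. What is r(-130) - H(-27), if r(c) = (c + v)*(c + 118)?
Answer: -2879/12 ≈ -239.92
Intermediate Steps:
r(c) = (118 + c)*(150 + c) (r(c) = (c + 150)*(c + 118) = (150 + c)*(118 + c) = (118 + c)*(150 + c))
H(V) = -2*V/(3*(-189 + V)) (H(V) = -(V + V)/(3*(V - 189)) = -2*V/(3*(-189 + V)))
r(-130) - H(-27) = (17700 + (-130)**2 + 268*(-130)) - (-2)*(-27)/(-567 + 3*(-27)) = (17700 + 16900 - 34840) - (-2)*(-27)/(-567 - 81) = -240 - (-2)*(-27)/(-648) = -240 - (-2)*(-27)*(-1)/648 = -240 - 1*(-1/12) = -240 + 1/12 = -2879/12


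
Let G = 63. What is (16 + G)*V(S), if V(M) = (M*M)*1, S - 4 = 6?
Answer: 7900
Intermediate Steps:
S = 10 (S = 4 + 6 = 10)
V(M) = M² (V(M) = M²*1 = M²)
(16 + G)*V(S) = (16 + 63)*10² = 79*100 = 7900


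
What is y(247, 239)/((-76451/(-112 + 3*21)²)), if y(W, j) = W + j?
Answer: -1166886/76451 ≈ -15.263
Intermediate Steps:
y(247, 239)/((-76451/(-112 + 3*21)²)) = (247 + 239)/((-76451/(-112 + 3*21)²)) = 486/((-76451/(-112 + 63)²)) = 486/((-76451/((-49)²))) = 486/((-76451/2401)) = 486/((-76451*1/2401)) = 486/(-76451/2401) = 486*(-2401/76451) = -1166886/76451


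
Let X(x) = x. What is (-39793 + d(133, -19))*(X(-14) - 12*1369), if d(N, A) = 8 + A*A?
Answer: 648209408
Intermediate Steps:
d(N, A) = 8 + A²
(-39793 + d(133, -19))*(X(-14) - 12*1369) = (-39793 + (8 + (-19)²))*(-14 - 12*1369) = (-39793 + (8 + 361))*(-14 - 16428) = (-39793 + 369)*(-16442) = -39424*(-16442) = 648209408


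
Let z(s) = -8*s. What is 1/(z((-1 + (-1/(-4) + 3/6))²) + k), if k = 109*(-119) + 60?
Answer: -2/25823 ≈ -7.7450e-5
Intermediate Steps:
k = -12911 (k = -12971 + 60 = -12911)
1/(z((-1 + (-1/(-4) + 3/6))²) + k) = 1/(-8*(-1 + (-1/(-4) + 3/6))² - 12911) = 1/(-8*(-1 + (-1*(-¼) + 3*(⅙)))² - 12911) = 1/(-8*(-1 + (¼ + ½))² - 12911) = 1/(-8*(-1 + ¾)² - 12911) = 1/(-8*(-¼)² - 12911) = 1/(-8*1/16 - 12911) = 1/(-½ - 12911) = 1/(-25823/2) = -2/25823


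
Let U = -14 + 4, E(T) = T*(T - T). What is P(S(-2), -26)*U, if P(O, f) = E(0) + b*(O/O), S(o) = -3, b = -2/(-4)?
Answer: -5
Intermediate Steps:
E(T) = 0 (E(T) = T*0 = 0)
b = ½ (b = -2*(-¼) = ½ ≈ 0.50000)
P(O, f) = ½ (P(O, f) = 0 + (O/O)/2 = 0 + (½)*1 = 0 + ½ = ½)
U = -10
P(S(-2), -26)*U = (½)*(-10) = -5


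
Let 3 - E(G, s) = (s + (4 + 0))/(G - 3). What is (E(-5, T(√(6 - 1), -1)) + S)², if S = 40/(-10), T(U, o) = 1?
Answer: 9/64 ≈ 0.14063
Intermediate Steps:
E(G, s) = 3 - (4 + s)/(-3 + G) (E(G, s) = 3 - (s + (4 + 0))/(G - 3) = 3 - (s + 4)/(-3 + G) = 3 - (4 + s)/(-3 + G))
S = -4 (S = 40*(-⅒) = -4)
(E(-5, T(√(6 - 1), -1)) + S)² = ((-13 - 1*1 + 3*(-5))/(-3 - 5) - 4)² = ((-13 - 1 - 15)/(-8) - 4)² = (-⅛*(-29) - 4)² = (29/8 - 4)² = (-3/8)² = 9/64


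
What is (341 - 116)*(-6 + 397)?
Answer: 87975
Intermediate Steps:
(341 - 116)*(-6 + 397) = 225*391 = 87975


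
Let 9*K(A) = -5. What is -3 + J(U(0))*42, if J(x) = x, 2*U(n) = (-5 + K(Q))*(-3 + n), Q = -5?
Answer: 347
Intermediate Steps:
K(A) = -5/9 (K(A) = (⅑)*(-5) = -5/9)
U(n) = 25/3 - 25*n/9 (U(n) = ((-5 - 5/9)*(-3 + n))/2 = (-50*(-3 + n)/9)/2 = (50/3 - 50*n/9)/2 = 25/3 - 25*n/9)
-3 + J(U(0))*42 = -3 + (25/3 - 25/9*0)*42 = -3 + (25/3 + 0)*42 = -3 + (25/3)*42 = -3 + 350 = 347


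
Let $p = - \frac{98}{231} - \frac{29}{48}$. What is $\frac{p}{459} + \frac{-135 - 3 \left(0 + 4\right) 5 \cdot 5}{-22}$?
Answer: $\frac{1597139}{80784} \approx 19.77$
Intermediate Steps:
$p = - \frac{181}{176}$ ($p = \left(-98\right) \frac{1}{231} - \frac{29}{48} = - \frac{14}{33} - \frac{29}{48} = - \frac{181}{176} \approx -1.0284$)
$\frac{p}{459} + \frac{-135 - 3 \left(0 + 4\right) 5 \cdot 5}{-22} = - \frac{181}{176 \cdot 459} + \frac{-135 - 3 \left(0 + 4\right) 5 \cdot 5}{-22} = \left(- \frac{181}{176}\right) \frac{1}{459} + \left(-135 - 3 \cdot 4 \cdot 5 \cdot 5\right) \left(- \frac{1}{22}\right) = - \frac{181}{80784} + \left(-135 - 3 \cdot 20 \cdot 5\right) \left(- \frac{1}{22}\right) = - \frac{181}{80784} + \left(-135 - 60 \cdot 5\right) \left(- \frac{1}{22}\right) = - \frac{181}{80784} + \left(-135 - 300\right) \left(- \frac{1}{22}\right) = - \frac{181}{80784} - - \frac{435}{22} = - \frac{181}{80784} + \frac{435}{22} = \frac{1597139}{80784}$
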